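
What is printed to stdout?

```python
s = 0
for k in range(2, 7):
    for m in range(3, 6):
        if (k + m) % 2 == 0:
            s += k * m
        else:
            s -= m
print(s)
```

k=2,m=3: odd sum, s = 0-3 = -3
k=2,m=4: even sum, s = (-3)+8 = 5
k=2,m=5: odd sum, s = 5-5 = 0
k=3,m=3: even sum, s = 0+9 = 9
k=3,m=4: odd sum, s = 9-4 = 5
k=3,m=5: even sum, s = 5+15 = 20
k=4,m=3: odd sum, s = 20-3 = 17
k=4,m=4: even sum, s = 17+16 = 33
k=4,m=5: odd sum, s = 33-5 = 28
k=5,m=3: even sum, s = 28+15 = 43
k=5,m=4: odd sum, s = 43-4 = 39
k=5,m=5: even sum, s = 39+25 = 64
k=6,m=3: odd sum, s = 64-3 = 61
k=6,m=4: even sum, s = 61+24 = 85
k=6,m=5: odd sum, s = 85-5 = 80

80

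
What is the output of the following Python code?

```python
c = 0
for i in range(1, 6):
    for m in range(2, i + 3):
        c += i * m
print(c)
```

i=1,m=2: c = 0+2 = 2
i=1,m=3: c = 2+3 = 5
i=2,m=2: c = 5+4 = 9
i=2,m=3: c = 9+6 = 15
i=2,m=4: c = 15+8 = 23
i=3,m=2: c = 23+6 = 29
i=3,m=3: c = 29+9 = 38
i=3,m=4: c = 38+12 = 50
i=3,m=5: c = 50+15 = 65
i=4,m=2: c = 65+8 = 73
i=4,m=3: c = 73+12 = 85
i=4,m=4: c = 85+16 = 101
i=4,m=5: c = 101+20 = 121
i=4,m=6: c = 121+24 = 145
i=5,m=2: c = 145+10 = 155
i=5,m=3: c = 155+15 = 170
i=5,m=4: c = 170+20 = 190
i=5,m=5: c = 190+25 = 215
i=5,m=6: c = 215+30 = 245
i=5,m=7: c = 245+35 = 280

280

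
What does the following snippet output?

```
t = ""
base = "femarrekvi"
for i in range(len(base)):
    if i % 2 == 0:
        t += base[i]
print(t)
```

i=0: add 'f' → 'f'
i=1: skip
i=2: add 'm' → 'fm'
i=3: skip
i=4: add 'r' → 'fmr'
i=5: skip
i=6: add 'e' → 'fmre'
i=7: skip
i=8: add 'v' → 'fmrev'
i=9: skip

fmrev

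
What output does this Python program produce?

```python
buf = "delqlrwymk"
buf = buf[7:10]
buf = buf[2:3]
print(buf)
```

k

slice [7:10] → 'ymk'
slice [2:3] → 'k'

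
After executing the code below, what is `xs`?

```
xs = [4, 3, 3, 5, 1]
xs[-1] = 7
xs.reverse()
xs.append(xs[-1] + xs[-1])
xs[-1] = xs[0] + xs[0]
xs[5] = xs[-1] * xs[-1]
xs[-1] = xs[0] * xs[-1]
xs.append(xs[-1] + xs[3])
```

xs[-1] = 7 → [4, 3, 3, 5, 7]
reverse → [7, 5, 3, 3, 4]
append xs[-1]+xs[-1] = 4+4 = 8 → [7, 5, 3, 3, 4, 8]
xs[-1] = xs[0]+xs[0] = 7+7 = 14 → [7, 5, 3, 3, 4, 14]
xs[5] = xs[-1]*xs[-1] = 14*14 = 196 → [7, 5, 3, 3, 4, 196]
xs[-1] = xs[0]*xs[-1] = 7*196 = 1372 → [7, 5, 3, 3, 4, 1372]
append xs[-1]+xs[3] = 1372+3 = 1375 → [7, 5, 3, 3, 4, 1372, 1375]

[7, 5, 3, 3, 4, 1372, 1375]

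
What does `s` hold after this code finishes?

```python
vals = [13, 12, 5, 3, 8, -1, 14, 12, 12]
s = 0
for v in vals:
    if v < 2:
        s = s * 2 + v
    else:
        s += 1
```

v=13: not <2, s = 0+1 = 1
v=12: not <2, s = 1+1 = 2
v=5: not <2, s = 2+1 = 3
v=3: not <2, s = 3+1 = 4
v=8: not <2, s = 4+1 = 5
v=-1: <2, s = 5*2+(-1) = 9
v=14: not <2, s = 9+1 = 10
v=12: not <2, s = 10+1 = 11
v=12: not <2, s = 11+1 = 12

12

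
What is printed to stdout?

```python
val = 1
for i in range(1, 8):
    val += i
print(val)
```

i=1: val = 1+1 = 2
i=2: val = 2+2 = 4
i=3: val = 4+3 = 7
i=4: val = 7+4 = 11
i=5: val = 11+5 = 16
i=6: val = 16+6 = 22
i=7: val = 22+7 = 29

29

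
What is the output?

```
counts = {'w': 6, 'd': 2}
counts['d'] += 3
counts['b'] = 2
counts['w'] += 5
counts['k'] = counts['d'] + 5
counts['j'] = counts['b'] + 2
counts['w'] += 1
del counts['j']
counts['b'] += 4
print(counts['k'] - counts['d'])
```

counts['d'] = 2+3 = 5 → {'w': 6, 'd': 5}
counts['b'] = 2 → {'w': 6, 'd': 5, 'b': 2}
counts['w'] = 6+5 = 11 → {'w': 11, 'd': 5, 'b': 2}
counts['k'] = counts['d']+5 = 10 → {'w': 11, 'd': 5, 'b': 2, 'k': 10}
counts['j'] = counts['b']+2 = 4 → {'w': 11, 'd': 5, 'b': 2, 'k': 10, 'j': 4}
counts['w'] = 11+1 = 12 → {'w': 12, 'd': 5, 'b': 2, 'k': 10, 'j': 4}
del 'j' → {'w': 12, 'd': 5, 'b': 2, 'k': 10}
counts['b'] = 2+4 = 6 → {'w': 12, 'd': 5, 'b': 6, 'k': 10}
counts['k']-counts['d'] = 10-5 = 5

5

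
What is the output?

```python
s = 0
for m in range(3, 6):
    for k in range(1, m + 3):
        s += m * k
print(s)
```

m=3,k=1: s = 0+3 = 3
m=3,k=2: s = 3+6 = 9
m=3,k=3: s = 9+9 = 18
m=3,k=4: s = 18+12 = 30
m=3,k=5: s = 30+15 = 45
m=4,k=1: s = 45+4 = 49
m=4,k=2: s = 49+8 = 57
m=4,k=3: s = 57+12 = 69
m=4,k=4: s = 69+16 = 85
m=4,k=5: s = 85+20 = 105
m=4,k=6: s = 105+24 = 129
m=5,k=1: s = 129+5 = 134
m=5,k=2: s = 134+10 = 144
m=5,k=3: s = 144+15 = 159
m=5,k=4: s = 159+20 = 179
m=5,k=5: s = 179+25 = 204
m=5,k=6: s = 204+30 = 234
m=5,k=7: s = 234+35 = 269

269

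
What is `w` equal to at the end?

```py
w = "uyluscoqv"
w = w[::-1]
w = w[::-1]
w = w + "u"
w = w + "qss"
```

reverse → 'vqocsulyu'
reverse → 'uyluscoqv'
+ 'u' → 'uyluscoqvu'
+ 'qss' → 'uyluscoqvuqss'

'uyluscoqvuqss'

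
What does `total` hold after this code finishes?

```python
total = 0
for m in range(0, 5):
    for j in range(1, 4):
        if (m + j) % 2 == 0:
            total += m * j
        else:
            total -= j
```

12

m=0,j=1: odd sum, total = 0-1 = -1
m=0,j=2: even sum, total = (-1)+0 = -1
m=0,j=3: odd sum, total = (-1)-3 = -4
m=1,j=1: even sum, total = (-4)+1 = -3
m=1,j=2: odd sum, total = (-3)-2 = -5
m=1,j=3: even sum, total = (-5)+3 = -2
m=2,j=1: odd sum, total = (-2)-1 = -3
m=2,j=2: even sum, total = (-3)+4 = 1
m=2,j=3: odd sum, total = 1-3 = -2
m=3,j=1: even sum, total = (-2)+3 = 1
m=3,j=2: odd sum, total = 1-2 = -1
m=3,j=3: even sum, total = (-1)+9 = 8
m=4,j=1: odd sum, total = 8-1 = 7
m=4,j=2: even sum, total = 7+8 = 15
m=4,j=3: odd sum, total = 15-3 = 12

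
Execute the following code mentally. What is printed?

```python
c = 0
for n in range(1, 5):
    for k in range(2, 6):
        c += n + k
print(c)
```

n=1,k=2: c = 0+3 = 3
n=1,k=3: c = 3+4 = 7
n=1,k=4: c = 7+5 = 12
n=1,k=5: c = 12+6 = 18
n=2,k=2: c = 18+4 = 22
n=2,k=3: c = 22+5 = 27
n=2,k=4: c = 27+6 = 33
n=2,k=5: c = 33+7 = 40
n=3,k=2: c = 40+5 = 45
n=3,k=3: c = 45+6 = 51
n=3,k=4: c = 51+7 = 58
n=3,k=5: c = 58+8 = 66
n=4,k=2: c = 66+6 = 72
n=4,k=3: c = 72+7 = 79
n=4,k=4: c = 79+8 = 87
n=4,k=5: c = 87+9 = 96

96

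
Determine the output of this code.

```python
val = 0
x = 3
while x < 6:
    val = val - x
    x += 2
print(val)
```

-8

x=3: val = 0-3 = -3
x=5: val = (-3)-5 = -8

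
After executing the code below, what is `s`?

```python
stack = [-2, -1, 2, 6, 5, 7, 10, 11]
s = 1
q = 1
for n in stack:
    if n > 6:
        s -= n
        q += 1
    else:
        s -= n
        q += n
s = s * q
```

-518

n=-2: not >6, s = 1-(-2) = 3; q=-1
n=-1: not >6, s = 3-(-1) = 4; q=-2
n=2: not >6, s = 4-2 = 2; q=0
n=6: not >6, s = 2-6 = -4; q=6
n=5: not >6, s = (-4)-5 = -9; q=11
n=7: >6, s = (-9)-7 = -16; q=12
n=10: >6, s = (-16)-10 = -26; q=13
n=11: >6, s = (-26)-11 = -37; q=14
s*q = (-37)*14 = -518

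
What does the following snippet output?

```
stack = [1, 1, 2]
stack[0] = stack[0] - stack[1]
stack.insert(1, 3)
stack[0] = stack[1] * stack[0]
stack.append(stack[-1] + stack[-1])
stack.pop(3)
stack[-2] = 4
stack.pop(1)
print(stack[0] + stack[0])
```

stack[0] = stack[0]-stack[1] = 1-1 = 0 → [0, 1, 2]
insert 3 at 1 → [0, 3, 1, 2]
stack[0] = stack[1]*stack[0] = 3*0 = 0 → [0, 3, 1, 2]
append stack[-1]+stack[-1] = 2+2 = 4 → [0, 3, 1, 2, 4]
pop(3) removes 2 → [0, 3, 1, 4]
stack[-2] = 4 → [0, 3, 4, 4]
pop(1) removes 3 → [0, 4, 4]
stack[0]+stack[0] = 0+0 = 0

0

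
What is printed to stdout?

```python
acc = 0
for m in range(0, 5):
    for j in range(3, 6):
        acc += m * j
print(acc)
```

120

m=0,j=3: acc = 0+0 = 0
m=0,j=4: acc = 0+0 = 0
m=0,j=5: acc = 0+0 = 0
m=1,j=3: acc = 0+3 = 3
m=1,j=4: acc = 3+4 = 7
m=1,j=5: acc = 7+5 = 12
m=2,j=3: acc = 12+6 = 18
m=2,j=4: acc = 18+8 = 26
m=2,j=5: acc = 26+10 = 36
m=3,j=3: acc = 36+9 = 45
m=3,j=4: acc = 45+12 = 57
m=3,j=5: acc = 57+15 = 72
m=4,j=3: acc = 72+12 = 84
m=4,j=4: acc = 84+16 = 100
m=4,j=5: acc = 100+20 = 120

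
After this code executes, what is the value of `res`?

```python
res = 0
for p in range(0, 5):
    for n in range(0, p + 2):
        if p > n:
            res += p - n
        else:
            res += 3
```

p=0,n=0: not 0>0, res = 0+3 = 3
p=0,n=1: not 0>1, res = 3+3 = 6
p=1,n=0: 1>0, res = 6+1 = 7
p=1,n=1: not 1>1, res = 7+3 = 10
p=1,n=2: not 1>2, res = 10+3 = 13
p=2,n=0: 2>0, res = 13+2 = 15
p=2,n=1: 2>1, res = 15+1 = 16
p=2,n=2: not 2>2, res = 16+3 = 19
p=2,n=3: not 2>3, res = 19+3 = 22
p=3,n=0: 3>0, res = 22+3 = 25
p=3,n=1: 3>1, res = 25+2 = 27
p=3,n=2: 3>2, res = 27+1 = 28
p=3,n=3: not 3>3, res = 28+3 = 31
p=3,n=4: not 3>4, res = 31+3 = 34
p=4,n=0: 4>0, res = 34+4 = 38
p=4,n=1: 4>1, res = 38+3 = 41
p=4,n=2: 4>2, res = 41+2 = 43
p=4,n=3: 4>3, res = 43+1 = 44
p=4,n=4: not 4>4, res = 44+3 = 47
p=4,n=5: not 4>5, res = 47+3 = 50

50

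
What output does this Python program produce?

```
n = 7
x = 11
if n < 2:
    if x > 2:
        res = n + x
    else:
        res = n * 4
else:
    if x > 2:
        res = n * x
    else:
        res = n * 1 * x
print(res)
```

77

n=7, x=11
n < 2 is False; x > 2 is True
→ res = n * x = 77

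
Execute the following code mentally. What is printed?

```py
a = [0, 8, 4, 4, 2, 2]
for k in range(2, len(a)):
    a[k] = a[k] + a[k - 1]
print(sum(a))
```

k=2: a[2] = 4+8 = 12 → [0, 8, 12, 4, 2, 2]
k=3: a[3] = 4+12 = 16 → [0, 8, 12, 16, 2, 2]
k=4: a[4] = 2+16 = 18 → [0, 8, 12, 16, 18, 2]
k=5: a[5] = 2+18 = 20 → [0, 8, 12, 16, 18, 20]
sum = 74

74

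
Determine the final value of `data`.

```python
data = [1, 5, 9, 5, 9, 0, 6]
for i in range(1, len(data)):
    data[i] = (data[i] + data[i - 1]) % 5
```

[1, 1, 0, 0, 4, 4, 0]

i=1: data[1] = (5+1)%5 = 1 → [1, 1, 9, 5, 9, 0, 6]
i=2: data[2] = (9+1)%5 = 0 → [1, 1, 0, 5, 9, 0, 6]
i=3: data[3] = (5+0)%5 = 0 → [1, 1, 0, 0, 9, 0, 6]
i=4: data[4] = (9+0)%5 = 4 → [1, 1, 0, 0, 4, 0, 6]
i=5: data[5] = (0+4)%5 = 4 → [1, 1, 0, 0, 4, 4, 6]
i=6: data[6] = (6+4)%5 = 0 → [1, 1, 0, 0, 4, 4, 0]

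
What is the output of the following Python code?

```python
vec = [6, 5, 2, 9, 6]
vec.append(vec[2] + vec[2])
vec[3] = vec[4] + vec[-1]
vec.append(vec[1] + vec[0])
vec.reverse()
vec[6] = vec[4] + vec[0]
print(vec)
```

append vec[2]+vec[2] = 2+2 = 4 → [6, 5, 2, 9, 6, 4]
vec[3] = vec[4]+vec[-1] = 6+4 = 10 → [6, 5, 2, 10, 6, 4]
append vec[1]+vec[0] = 5+6 = 11 → [6, 5, 2, 10, 6, 4, 11]
reverse → [11, 4, 6, 10, 2, 5, 6]
vec[6] = vec[4]+vec[0] = 2+11 = 13 → [11, 4, 6, 10, 2, 5, 13]

[11, 4, 6, 10, 2, 5, 13]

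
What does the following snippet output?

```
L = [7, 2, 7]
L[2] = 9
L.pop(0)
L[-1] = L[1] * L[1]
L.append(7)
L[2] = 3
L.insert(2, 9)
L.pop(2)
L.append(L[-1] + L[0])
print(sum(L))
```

91

L[2] = 9 → [7, 2, 9]
pop(0) removes 7 → [2, 9]
L[-1] = L[1]*L[1] = 9*9 = 81 → [2, 81]
append 7 → [2, 81, 7]
L[2] = 3 → [2, 81, 3]
insert 9 at 2 → [2, 81, 9, 3]
pop(2) removes 9 → [2, 81, 3]
append L[-1]+L[0] = 3+2 = 5 → [2, 81, 3, 5]
sum = 91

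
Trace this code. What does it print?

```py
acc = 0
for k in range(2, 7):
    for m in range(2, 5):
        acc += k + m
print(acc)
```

k=2,m=2: acc = 0+4 = 4
k=2,m=3: acc = 4+5 = 9
k=2,m=4: acc = 9+6 = 15
k=3,m=2: acc = 15+5 = 20
k=3,m=3: acc = 20+6 = 26
k=3,m=4: acc = 26+7 = 33
k=4,m=2: acc = 33+6 = 39
k=4,m=3: acc = 39+7 = 46
k=4,m=4: acc = 46+8 = 54
k=5,m=2: acc = 54+7 = 61
k=5,m=3: acc = 61+8 = 69
k=5,m=4: acc = 69+9 = 78
k=6,m=2: acc = 78+8 = 86
k=6,m=3: acc = 86+9 = 95
k=6,m=4: acc = 95+10 = 105

105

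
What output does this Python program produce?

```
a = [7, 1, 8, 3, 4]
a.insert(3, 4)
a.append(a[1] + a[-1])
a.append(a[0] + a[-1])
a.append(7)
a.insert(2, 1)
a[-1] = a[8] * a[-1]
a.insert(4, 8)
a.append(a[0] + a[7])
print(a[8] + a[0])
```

insert 4 at 3 → [7, 1, 8, 4, 3, 4]
append a[1]+a[-1] = 1+4 = 5 → [7, 1, 8, 4, 3, 4, 5]
append a[0]+a[-1] = 7+5 = 12 → [7, 1, 8, 4, 3, 4, 5, 12]
append 7 → [7, 1, 8, 4, 3, 4, 5, 12, 7]
insert 1 at 2 → [7, 1, 1, 8, 4, 3, 4, 5, 12, 7]
a[-1] = a[8]*a[-1] = 12*7 = 84 → [7, 1, 1, 8, 4, 3, 4, 5, 12, 84]
insert 8 at 4 → [7, 1, 1, 8, 8, 4, 3, 4, 5, 12, 84]
append a[0]+a[7] = 7+4 = 11 → [7, 1, 1, 8, 8, 4, 3, 4, 5, 12, 84, 11]
a[8]+a[0] = 5+7 = 12

12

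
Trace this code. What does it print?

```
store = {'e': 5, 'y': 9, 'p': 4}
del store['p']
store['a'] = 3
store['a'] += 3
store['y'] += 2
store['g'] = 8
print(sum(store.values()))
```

30

del 'p' → {'e': 5, 'y': 9}
store['a'] = 3 → {'e': 5, 'y': 9, 'a': 3}
store['a'] = 3+3 = 6 → {'e': 5, 'y': 9, 'a': 6}
store['y'] = 9+2 = 11 → {'e': 5, 'y': 11, 'a': 6}
store['g'] = 8 → {'e': 5, 'y': 11, 'a': 6, 'g': 8}
sum of values = 30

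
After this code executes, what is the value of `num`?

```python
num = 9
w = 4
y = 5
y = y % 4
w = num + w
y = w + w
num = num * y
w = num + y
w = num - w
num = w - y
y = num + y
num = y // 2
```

-13

y = 5%4 = 1
w = 9+4 = 13
y = 13+13 = 26
num = 9*26 = 234
w = 234+26 = 260
w = 234-260 = -26
num = (-26)-26 = -52
y = (-52)+26 = -26
num = (-26)//2 = -13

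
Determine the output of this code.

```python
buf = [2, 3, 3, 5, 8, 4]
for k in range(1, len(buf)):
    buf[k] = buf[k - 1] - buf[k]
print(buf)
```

[2, -1, -4, -9, -17, -21]

k=1: buf[1] = 2-3 = -1 → [2, -1, 3, 5, 8, 4]
k=2: buf[2] = (-1)-3 = -4 → [2, -1, -4, 5, 8, 4]
k=3: buf[3] = (-4)-5 = -9 → [2, -1, -4, -9, 8, 4]
k=4: buf[4] = (-9)-8 = -17 → [2, -1, -4, -9, -17, 4]
k=5: buf[5] = (-17)-4 = -21 → [2, -1, -4, -9, -17, -21]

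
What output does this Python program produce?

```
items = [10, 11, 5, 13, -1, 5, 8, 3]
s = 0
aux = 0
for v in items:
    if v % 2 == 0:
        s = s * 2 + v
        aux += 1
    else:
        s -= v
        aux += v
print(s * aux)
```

v=10: even, s = 0*2+10 = 10; aux=1
v=11: not even, s = 10-11 = -1; aux=12
v=5: not even, s = (-1)-5 = -6; aux=17
v=13: not even, s = (-6)-13 = -19; aux=30
v=-1: not even, s = (-19)-(-1) = -18; aux=29
v=5: not even, s = (-18)-5 = -23; aux=34
v=8: even, s = (-23)*2+8 = -38; aux=35
v=3: not even, s = (-38)-3 = -41; aux=38
s*aux = (-41)*38 = -1558

-1558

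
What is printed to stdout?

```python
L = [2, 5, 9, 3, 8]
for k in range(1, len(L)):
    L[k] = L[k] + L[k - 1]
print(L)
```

[2, 7, 16, 19, 27]

k=1: L[1] = 5+2 = 7 → [2, 7, 9, 3, 8]
k=2: L[2] = 9+7 = 16 → [2, 7, 16, 3, 8]
k=3: L[3] = 3+16 = 19 → [2, 7, 16, 19, 8]
k=4: L[4] = 8+19 = 27 → [2, 7, 16, 19, 27]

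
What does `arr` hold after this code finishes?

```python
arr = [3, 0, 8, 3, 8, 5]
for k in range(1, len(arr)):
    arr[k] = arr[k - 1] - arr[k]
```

[3, 3, -5, -8, -16, -21]

k=1: arr[1] = 3-0 = 3 → [3, 3, 8, 3, 8, 5]
k=2: arr[2] = 3-8 = -5 → [3, 3, -5, 3, 8, 5]
k=3: arr[3] = (-5)-3 = -8 → [3, 3, -5, -8, 8, 5]
k=4: arr[4] = (-8)-8 = -16 → [3, 3, -5, -8, -16, 5]
k=5: arr[5] = (-16)-5 = -21 → [3, 3, -5, -8, -16, -21]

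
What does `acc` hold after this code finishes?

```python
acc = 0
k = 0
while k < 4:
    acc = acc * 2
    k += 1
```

0

k=0: acc = 0*2 = 0
k=1: acc = 0*2 = 0
k=2: acc = 0*2 = 0
k=3: acc = 0*2 = 0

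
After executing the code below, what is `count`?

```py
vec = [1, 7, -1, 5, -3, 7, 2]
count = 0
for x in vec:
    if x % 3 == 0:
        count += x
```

-3

x=1: not %3==0
x=7: not %3==0
x=-1: not %3==0
x=5: not %3==0
x=-3: %3==0, count = 0+(-3) = -3
x=7: not %3==0
x=2: not %3==0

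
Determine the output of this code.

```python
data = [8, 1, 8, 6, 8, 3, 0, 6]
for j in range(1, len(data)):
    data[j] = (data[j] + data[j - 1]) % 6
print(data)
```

j=1: data[1] = (1+8)%6 = 3 → [8, 3, 8, 6, 8, 3, 0, 6]
j=2: data[2] = (8+3)%6 = 5 → [8, 3, 5, 6, 8, 3, 0, 6]
j=3: data[3] = (6+5)%6 = 5 → [8, 3, 5, 5, 8, 3, 0, 6]
j=4: data[4] = (8+5)%6 = 1 → [8, 3, 5, 5, 1, 3, 0, 6]
j=5: data[5] = (3+1)%6 = 4 → [8, 3, 5, 5, 1, 4, 0, 6]
j=6: data[6] = (0+4)%6 = 4 → [8, 3, 5, 5, 1, 4, 4, 6]
j=7: data[7] = (6+4)%6 = 4 → [8, 3, 5, 5, 1, 4, 4, 4]

[8, 3, 5, 5, 1, 4, 4, 4]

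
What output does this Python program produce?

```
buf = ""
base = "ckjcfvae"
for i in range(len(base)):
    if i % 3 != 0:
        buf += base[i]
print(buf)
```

kjfve

i=0: skip
i=1: add 'k' → 'k'
i=2: add 'j' → 'kj'
i=3: skip
i=4: add 'f' → 'kjf'
i=5: add 'v' → 'kjfv'
i=6: skip
i=7: add 'e' → 'kjfve'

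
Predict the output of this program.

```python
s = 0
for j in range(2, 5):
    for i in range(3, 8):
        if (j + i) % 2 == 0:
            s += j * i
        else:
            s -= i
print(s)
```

65

j=2,i=3: odd sum, s = 0-3 = -3
j=2,i=4: even sum, s = (-3)+8 = 5
j=2,i=5: odd sum, s = 5-5 = 0
j=2,i=6: even sum, s = 0+12 = 12
j=2,i=7: odd sum, s = 12-7 = 5
j=3,i=3: even sum, s = 5+9 = 14
j=3,i=4: odd sum, s = 14-4 = 10
j=3,i=5: even sum, s = 10+15 = 25
j=3,i=6: odd sum, s = 25-6 = 19
j=3,i=7: even sum, s = 19+21 = 40
j=4,i=3: odd sum, s = 40-3 = 37
j=4,i=4: even sum, s = 37+16 = 53
j=4,i=5: odd sum, s = 53-5 = 48
j=4,i=6: even sum, s = 48+24 = 72
j=4,i=7: odd sum, s = 72-7 = 65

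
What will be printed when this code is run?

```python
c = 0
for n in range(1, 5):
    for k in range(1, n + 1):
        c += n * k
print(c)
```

65

n=1,k=1: c = 0+1 = 1
n=2,k=1: c = 1+2 = 3
n=2,k=2: c = 3+4 = 7
n=3,k=1: c = 7+3 = 10
n=3,k=2: c = 10+6 = 16
n=3,k=3: c = 16+9 = 25
n=4,k=1: c = 25+4 = 29
n=4,k=2: c = 29+8 = 37
n=4,k=3: c = 37+12 = 49
n=4,k=4: c = 49+16 = 65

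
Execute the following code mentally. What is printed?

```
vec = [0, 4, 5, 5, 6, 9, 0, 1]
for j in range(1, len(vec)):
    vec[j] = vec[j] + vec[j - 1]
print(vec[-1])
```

j=1: vec[1] = 4+0 = 4 → [0, 4, 5, 5, 6, 9, 0, 1]
j=2: vec[2] = 5+4 = 9 → [0, 4, 9, 5, 6, 9, 0, 1]
j=3: vec[3] = 5+9 = 14 → [0, 4, 9, 14, 6, 9, 0, 1]
j=4: vec[4] = 6+14 = 20 → [0, 4, 9, 14, 20, 9, 0, 1]
j=5: vec[5] = 9+20 = 29 → [0, 4, 9, 14, 20, 29, 0, 1]
j=6: vec[6] = 0+29 = 29 → [0, 4, 9, 14, 20, 29, 29, 1]
j=7: vec[7] = 1+29 = 30 → [0, 4, 9, 14, 20, 29, 29, 30]

30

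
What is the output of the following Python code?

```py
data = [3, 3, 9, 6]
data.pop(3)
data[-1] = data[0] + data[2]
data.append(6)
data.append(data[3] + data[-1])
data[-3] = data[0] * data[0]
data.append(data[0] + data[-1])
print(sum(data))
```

48

pop(3) removes 6 → [3, 3, 9]
data[-1] = data[0]+data[2] = 3+9 = 12 → [3, 3, 12]
append 6 → [3, 3, 12, 6]
append data[3]+data[-1] = 6+6 = 12 → [3, 3, 12, 6, 12]
data[-3] = data[0]*data[0] = 3*3 = 9 → [3, 3, 9, 6, 12]
append data[0]+data[-1] = 3+12 = 15 → [3, 3, 9, 6, 12, 15]
sum = 48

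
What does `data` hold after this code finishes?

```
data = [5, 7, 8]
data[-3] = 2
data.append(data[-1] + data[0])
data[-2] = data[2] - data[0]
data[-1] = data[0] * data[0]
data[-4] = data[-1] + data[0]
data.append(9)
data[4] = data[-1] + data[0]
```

data[-3] = 2 → [2, 7, 8]
append data[-1]+data[0] = 8+2 = 10 → [2, 7, 8, 10]
data[-2] = data[2]-data[0] = 8-2 = 6 → [2, 7, 6, 10]
data[-1] = data[0]*data[0] = 2*2 = 4 → [2, 7, 6, 4]
data[-4] = data[-1]+data[0] = 4+2 = 6 → [6, 7, 6, 4]
append 9 → [6, 7, 6, 4, 9]
data[4] = data[-1]+data[0] = 9+6 = 15 → [6, 7, 6, 4, 15]

[6, 7, 6, 4, 15]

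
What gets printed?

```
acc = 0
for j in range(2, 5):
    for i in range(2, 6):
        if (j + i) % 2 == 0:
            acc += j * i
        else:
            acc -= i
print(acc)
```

j=2,i=2: even sum, acc = 0+4 = 4
j=2,i=3: odd sum, acc = 4-3 = 1
j=2,i=4: even sum, acc = 1+8 = 9
j=2,i=5: odd sum, acc = 9-5 = 4
j=3,i=2: odd sum, acc = 4-2 = 2
j=3,i=3: even sum, acc = 2+9 = 11
j=3,i=4: odd sum, acc = 11-4 = 7
j=3,i=5: even sum, acc = 7+15 = 22
j=4,i=2: even sum, acc = 22+8 = 30
j=4,i=3: odd sum, acc = 30-3 = 27
j=4,i=4: even sum, acc = 27+16 = 43
j=4,i=5: odd sum, acc = 43-5 = 38

38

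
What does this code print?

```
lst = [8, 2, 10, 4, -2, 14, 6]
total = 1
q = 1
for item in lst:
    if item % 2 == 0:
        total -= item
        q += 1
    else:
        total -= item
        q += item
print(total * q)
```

item=8: even, total = 1-8 = -7; q=2
item=2: even, total = (-7)-2 = -9; q=3
item=10: even, total = (-9)-10 = -19; q=4
item=4: even, total = (-19)-4 = -23; q=5
item=-2: even, total = (-23)-(-2) = -21; q=6
item=14: even, total = (-21)-14 = -35; q=7
item=6: even, total = (-35)-6 = -41; q=8
total*q = (-41)*8 = -328

-328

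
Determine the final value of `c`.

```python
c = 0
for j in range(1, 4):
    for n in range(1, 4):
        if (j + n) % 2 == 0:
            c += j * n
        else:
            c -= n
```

12

j=1,n=1: even sum, c = 0+1 = 1
j=1,n=2: odd sum, c = 1-2 = -1
j=1,n=3: even sum, c = (-1)+3 = 2
j=2,n=1: odd sum, c = 2-1 = 1
j=2,n=2: even sum, c = 1+4 = 5
j=2,n=3: odd sum, c = 5-3 = 2
j=3,n=1: even sum, c = 2+3 = 5
j=3,n=2: odd sum, c = 5-2 = 3
j=3,n=3: even sum, c = 3+9 = 12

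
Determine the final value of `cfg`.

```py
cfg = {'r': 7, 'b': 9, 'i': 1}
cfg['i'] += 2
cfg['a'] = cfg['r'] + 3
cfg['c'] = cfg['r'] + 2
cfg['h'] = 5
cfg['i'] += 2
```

{'r': 7, 'b': 9, 'i': 5, 'a': 10, 'c': 9, 'h': 5}

cfg['i'] = 1+2 = 3 → {'r': 7, 'b': 9, 'i': 3}
cfg['a'] = cfg['r']+3 = 10 → {'r': 7, 'b': 9, 'i': 3, 'a': 10}
cfg['c'] = cfg['r']+2 = 9 → {'r': 7, 'b': 9, 'i': 3, 'a': 10, 'c': 9}
cfg['h'] = 5 → {'r': 7, 'b': 9, 'i': 3, 'a': 10, 'c': 9, 'h': 5}
cfg['i'] = 3+2 = 5 → {'r': 7, 'b': 9, 'i': 5, 'a': 10, 'c': 9, 'h': 5}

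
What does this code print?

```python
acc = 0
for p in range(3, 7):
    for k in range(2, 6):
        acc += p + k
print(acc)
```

p=3,k=2: acc = 0+5 = 5
p=3,k=3: acc = 5+6 = 11
p=3,k=4: acc = 11+7 = 18
p=3,k=5: acc = 18+8 = 26
p=4,k=2: acc = 26+6 = 32
p=4,k=3: acc = 32+7 = 39
p=4,k=4: acc = 39+8 = 47
p=4,k=5: acc = 47+9 = 56
p=5,k=2: acc = 56+7 = 63
p=5,k=3: acc = 63+8 = 71
p=5,k=4: acc = 71+9 = 80
p=5,k=5: acc = 80+10 = 90
p=6,k=2: acc = 90+8 = 98
p=6,k=3: acc = 98+9 = 107
p=6,k=4: acc = 107+10 = 117
p=6,k=5: acc = 117+11 = 128

128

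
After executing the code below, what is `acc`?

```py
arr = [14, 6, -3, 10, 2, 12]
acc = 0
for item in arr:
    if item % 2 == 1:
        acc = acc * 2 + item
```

item=14: not odd
item=6: not odd
item=-3: odd, acc = 0*2+(-3) = -3
item=10: not odd
item=2: not odd
item=12: not odd

-3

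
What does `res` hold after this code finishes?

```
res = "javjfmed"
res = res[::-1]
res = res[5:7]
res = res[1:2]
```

'a'

reverse → 'demfjvaj'
slice [5:7] → 'va'
slice [1:2] → 'a'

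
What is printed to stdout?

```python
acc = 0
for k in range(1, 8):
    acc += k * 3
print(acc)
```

84

k=1: acc = 0+1*3 = 3
k=2: acc = 3+2*3 = 9
k=3: acc = 9+3*3 = 18
k=4: acc = 18+4*3 = 30
k=5: acc = 30+5*3 = 45
k=6: acc = 45+6*3 = 63
k=7: acc = 63+7*3 = 84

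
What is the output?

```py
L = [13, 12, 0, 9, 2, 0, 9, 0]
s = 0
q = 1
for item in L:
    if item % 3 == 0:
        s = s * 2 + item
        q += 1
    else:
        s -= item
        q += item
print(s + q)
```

-352

item=13: not %3==0, s = 0-13 = -13; q=14
item=12: %3==0, s = (-13)*2+12 = -14; q=15
item=0: %3==0, s = (-14)*2+0 = -28; q=16
item=9: %3==0, s = (-28)*2+9 = -47; q=17
item=2: not %3==0, s = (-47)-2 = -49; q=19
item=0: %3==0, s = (-49)*2+0 = -98; q=20
item=9: %3==0, s = (-98)*2+9 = -187; q=21
item=0: %3==0, s = (-187)*2+0 = -374; q=22
s+q = (-374)+22 = -352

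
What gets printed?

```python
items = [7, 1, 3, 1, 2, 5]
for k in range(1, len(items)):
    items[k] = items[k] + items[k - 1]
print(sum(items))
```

71

k=1: items[1] = 1+7 = 8 → [7, 8, 3, 1, 2, 5]
k=2: items[2] = 3+8 = 11 → [7, 8, 11, 1, 2, 5]
k=3: items[3] = 1+11 = 12 → [7, 8, 11, 12, 2, 5]
k=4: items[4] = 2+12 = 14 → [7, 8, 11, 12, 14, 5]
k=5: items[5] = 5+14 = 19 → [7, 8, 11, 12, 14, 19]
sum = 71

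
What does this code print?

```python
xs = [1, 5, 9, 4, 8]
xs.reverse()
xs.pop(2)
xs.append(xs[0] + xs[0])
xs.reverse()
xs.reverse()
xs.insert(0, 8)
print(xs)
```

[8, 8, 4, 5, 1, 16]

reverse → [8, 4, 9, 5, 1]
pop(2) removes 9 → [8, 4, 5, 1]
append xs[0]+xs[0] = 8+8 = 16 → [8, 4, 5, 1, 16]
reverse → [16, 1, 5, 4, 8]
reverse → [8, 4, 5, 1, 16]
insert 8 at 0 → [8, 8, 4, 5, 1, 16]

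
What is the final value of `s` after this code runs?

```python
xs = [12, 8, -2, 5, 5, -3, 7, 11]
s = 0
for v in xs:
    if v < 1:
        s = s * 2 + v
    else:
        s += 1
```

v=12: not <1, s = 0+1 = 1
v=8: not <1, s = 1+1 = 2
v=-2: <1, s = 2*2+(-2) = 2
v=5: not <1, s = 2+1 = 3
v=5: not <1, s = 3+1 = 4
v=-3: <1, s = 4*2+(-3) = 5
v=7: not <1, s = 5+1 = 6
v=11: not <1, s = 6+1 = 7

7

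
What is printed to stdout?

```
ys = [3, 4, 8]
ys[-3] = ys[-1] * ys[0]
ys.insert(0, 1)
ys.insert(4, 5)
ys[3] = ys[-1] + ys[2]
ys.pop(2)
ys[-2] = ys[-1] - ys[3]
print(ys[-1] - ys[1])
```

-19

ys[-3] = ys[-1]*ys[0] = 8*3 = 24 → [24, 4, 8]
insert 1 at 0 → [1, 24, 4, 8]
insert 5 at 4 → [1, 24, 4, 8, 5]
ys[3] = ys[-1]+ys[2] = 5+4 = 9 → [1, 24, 4, 9, 5]
pop(2) removes 4 → [1, 24, 9, 5]
ys[-2] = ys[-1]-ys[3] = 5-5 = 0 → [1, 24, 0, 5]
ys[-1]-ys[1] = 5-24 = -19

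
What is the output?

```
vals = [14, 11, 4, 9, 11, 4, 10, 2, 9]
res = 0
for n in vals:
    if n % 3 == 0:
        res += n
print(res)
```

n=14: not %3==0
n=11: not %3==0
n=4: not %3==0
n=9: %3==0, res = 0+9 = 9
n=11: not %3==0
n=4: not %3==0
n=10: not %3==0
n=2: not %3==0
n=9: %3==0, res = 9+9 = 18

18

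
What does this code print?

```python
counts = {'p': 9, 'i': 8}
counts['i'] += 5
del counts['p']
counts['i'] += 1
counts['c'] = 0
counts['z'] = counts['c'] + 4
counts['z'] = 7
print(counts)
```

{'i': 14, 'c': 0, 'z': 7}

counts['i'] = 8+5 = 13 → {'p': 9, 'i': 13}
del 'p' → {'i': 13}
counts['i'] = 13+1 = 14 → {'i': 14}
counts['c'] = 0 → {'i': 14, 'c': 0}
counts['z'] = counts['c']+4 = 4 → {'i': 14, 'c': 0, 'z': 4}
counts['z'] = 7 → {'i': 14, 'c': 0, 'z': 7}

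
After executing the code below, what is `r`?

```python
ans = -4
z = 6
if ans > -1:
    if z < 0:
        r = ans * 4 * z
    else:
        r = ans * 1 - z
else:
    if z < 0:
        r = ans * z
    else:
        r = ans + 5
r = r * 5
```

5

ans=-4, z=6
ans > -1 is False; z < 0 is False
→ r = ans + 5 = 1
r = 1*5 = 5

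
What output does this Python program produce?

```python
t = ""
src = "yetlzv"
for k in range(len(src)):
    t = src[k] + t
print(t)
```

vzltey

k=0: prepend 'y' → 'y'
k=1: prepend 'e' → 'ey'
k=2: prepend 't' → 'tey'
k=3: prepend 'l' → 'ltey'
k=4: prepend 'z' → 'zltey'
k=5: prepend 'v' → 'vzltey'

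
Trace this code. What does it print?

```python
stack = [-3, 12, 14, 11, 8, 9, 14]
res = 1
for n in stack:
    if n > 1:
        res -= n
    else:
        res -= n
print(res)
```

n=-3: not >1, res = 1-(-3) = 4
n=12: >1, res = 4-12 = -8
n=14: >1, res = (-8)-14 = -22
n=11: >1, res = (-22)-11 = -33
n=8: >1, res = (-33)-8 = -41
n=9: >1, res = (-41)-9 = -50
n=14: >1, res = (-50)-14 = -64

-64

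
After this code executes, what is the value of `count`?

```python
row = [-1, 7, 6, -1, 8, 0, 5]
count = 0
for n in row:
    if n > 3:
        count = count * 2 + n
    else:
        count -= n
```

n=-1: not >3, count = 0-(-1) = 1
n=7: >3, count = 1*2+7 = 9
n=6: >3, count = 9*2+6 = 24
n=-1: not >3, count = 24-(-1) = 25
n=8: >3, count = 25*2+8 = 58
n=0: not >3, count = 58-0 = 58
n=5: >3, count = 58*2+5 = 121

121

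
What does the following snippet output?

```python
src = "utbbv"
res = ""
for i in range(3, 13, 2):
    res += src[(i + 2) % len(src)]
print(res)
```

i=3: add src[0]='u' → 'u'
i=5: add src[2]='b' → 'ub'
i=7: add src[4]='v' → 'ubv'
i=9: add src[1]='t' → 'ubvt'
i=11: add src[3]='b' → 'ubvtb'

ubvtb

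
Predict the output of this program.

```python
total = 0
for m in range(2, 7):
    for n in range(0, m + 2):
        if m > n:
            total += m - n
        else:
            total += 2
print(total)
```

m=2,n=0: 2>0, total = 0+2 = 2
m=2,n=1: 2>1, total = 2+1 = 3
m=2,n=2: not 2>2, total = 3+2 = 5
m=2,n=3: not 2>3, total = 5+2 = 7
m=3,n=0: 3>0, total = 7+3 = 10
m=3,n=1: 3>1, total = 10+2 = 12
m=3,n=2: 3>2, total = 12+1 = 13
m=3,n=3: not 3>3, total = 13+2 = 15
m=3,n=4: not 3>4, total = 15+2 = 17
m=4,n=0: 4>0, total = 17+4 = 21
m=4,n=1: 4>1, total = 21+3 = 24
m=4,n=2: 4>2, total = 24+2 = 26
m=4,n=3: 4>3, total = 26+1 = 27
m=4,n=4: not 4>4, total = 27+2 = 29
m=4,n=5: not 4>5, total = 29+2 = 31
m=5,n=0: 5>0, total = 31+5 = 36
m=5,n=1: 5>1, total = 36+4 = 40
m=5,n=2: 5>2, total = 40+3 = 43
m=5,n=3: 5>3, total = 43+2 = 45
m=5,n=4: 5>4, total = 45+1 = 46
m=5,n=5: not 5>5, total = 46+2 = 48
m=5,n=6: not 5>6, total = 48+2 = 50
m=6,n=0: 6>0, total = 50+6 = 56
m=6,n=1: 6>1, total = 56+5 = 61
m=6,n=2: 6>2, total = 61+4 = 65
m=6,n=3: 6>3, total = 65+3 = 68
m=6,n=4: 6>4, total = 68+2 = 70
m=6,n=5: 6>5, total = 70+1 = 71
m=6,n=6: not 6>6, total = 71+2 = 73
m=6,n=7: not 6>7, total = 73+2 = 75

75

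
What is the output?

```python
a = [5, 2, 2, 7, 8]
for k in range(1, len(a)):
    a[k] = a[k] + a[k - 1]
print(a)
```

k=1: a[1] = 2+5 = 7 → [5, 7, 2, 7, 8]
k=2: a[2] = 2+7 = 9 → [5, 7, 9, 7, 8]
k=3: a[3] = 7+9 = 16 → [5, 7, 9, 16, 8]
k=4: a[4] = 8+16 = 24 → [5, 7, 9, 16, 24]

[5, 7, 9, 16, 24]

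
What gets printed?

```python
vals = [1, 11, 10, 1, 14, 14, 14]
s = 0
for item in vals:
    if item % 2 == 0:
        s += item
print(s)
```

item=1: not even
item=11: not even
item=10: even, s = 0+10 = 10
item=1: not even
item=14: even, s = 10+14 = 24
item=14: even, s = 24+14 = 38
item=14: even, s = 38+14 = 52

52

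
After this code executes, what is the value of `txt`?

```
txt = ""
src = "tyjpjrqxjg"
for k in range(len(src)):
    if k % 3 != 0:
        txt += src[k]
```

'yjjrxj'

k=0: skip
k=1: add 'y' → 'y'
k=2: add 'j' → 'yj'
k=3: skip
k=4: add 'j' → 'yjj'
k=5: add 'r' → 'yjjr'
k=6: skip
k=7: add 'x' → 'yjjrx'
k=8: add 'j' → 'yjjrxj'
k=9: skip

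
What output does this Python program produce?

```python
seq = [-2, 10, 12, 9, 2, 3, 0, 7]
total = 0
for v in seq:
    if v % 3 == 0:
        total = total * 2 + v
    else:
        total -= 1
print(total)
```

v=-2: not %3==0, total = 0-1 = -1
v=10: not %3==0, total = (-1)-1 = -2
v=12: %3==0, total = (-2)*2+12 = 8
v=9: %3==0, total = 8*2+9 = 25
v=2: not %3==0, total = 25-1 = 24
v=3: %3==0, total = 24*2+3 = 51
v=0: %3==0, total = 51*2+0 = 102
v=7: not %3==0, total = 102-1 = 101

101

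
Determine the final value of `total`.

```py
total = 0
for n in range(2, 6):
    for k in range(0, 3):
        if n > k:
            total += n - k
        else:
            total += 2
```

n=2,k=0: 2>0, total = 0+2 = 2
n=2,k=1: 2>1, total = 2+1 = 3
n=2,k=2: not 2>2, total = 3+2 = 5
n=3,k=0: 3>0, total = 5+3 = 8
n=3,k=1: 3>1, total = 8+2 = 10
n=3,k=2: 3>2, total = 10+1 = 11
n=4,k=0: 4>0, total = 11+4 = 15
n=4,k=1: 4>1, total = 15+3 = 18
n=4,k=2: 4>2, total = 18+2 = 20
n=5,k=0: 5>0, total = 20+5 = 25
n=5,k=1: 5>1, total = 25+4 = 29
n=5,k=2: 5>2, total = 29+3 = 32

32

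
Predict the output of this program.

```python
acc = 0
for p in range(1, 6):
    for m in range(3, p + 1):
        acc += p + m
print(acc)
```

48

p=3,m=3: acc = 0+6 = 6
p=4,m=3: acc = 6+7 = 13
p=4,m=4: acc = 13+8 = 21
p=5,m=3: acc = 21+8 = 29
p=5,m=4: acc = 29+9 = 38
p=5,m=5: acc = 38+10 = 48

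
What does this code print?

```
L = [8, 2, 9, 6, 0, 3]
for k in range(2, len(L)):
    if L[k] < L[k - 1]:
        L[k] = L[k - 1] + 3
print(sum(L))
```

64

k=2: 9>=2, unchanged → [8, 2, 9, 6, 0, 3]
k=3: 6<9, L[3] = 9+3 = 12 → [8, 2, 9, 12, 0, 3]
k=4: 0<12, L[4] = 12+3 = 15 → [8, 2, 9, 12, 15, 3]
k=5: 3<15, L[5] = 15+3 = 18 → [8, 2, 9, 12, 15, 18]
sum = 64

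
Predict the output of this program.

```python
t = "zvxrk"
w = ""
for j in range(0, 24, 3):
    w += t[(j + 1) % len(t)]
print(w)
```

vkxzrvkx

j=0: add t[1]='v' → 'v'
j=3: add t[4]='k' → 'vk'
j=6: add t[2]='x' → 'vkx'
j=9: add t[0]='z' → 'vkxz'
j=12: add t[3]='r' → 'vkxzr'
j=15: add t[1]='v' → 'vkxzrv'
j=18: add t[4]='k' → 'vkxzrvk'
j=21: add t[2]='x' → 'vkxzrvkx'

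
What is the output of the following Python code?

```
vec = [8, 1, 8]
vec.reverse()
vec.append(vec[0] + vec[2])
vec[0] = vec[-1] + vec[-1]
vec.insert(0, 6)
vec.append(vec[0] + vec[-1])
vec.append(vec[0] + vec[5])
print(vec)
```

[6, 32, 1, 8, 16, 22, 28]

reverse → [8, 1, 8]
append vec[0]+vec[2] = 8+8 = 16 → [8, 1, 8, 16]
vec[0] = vec[-1]+vec[-1] = 16+16 = 32 → [32, 1, 8, 16]
insert 6 at 0 → [6, 32, 1, 8, 16]
append vec[0]+vec[-1] = 6+16 = 22 → [6, 32, 1, 8, 16, 22]
append vec[0]+vec[5] = 6+22 = 28 → [6, 32, 1, 8, 16, 22, 28]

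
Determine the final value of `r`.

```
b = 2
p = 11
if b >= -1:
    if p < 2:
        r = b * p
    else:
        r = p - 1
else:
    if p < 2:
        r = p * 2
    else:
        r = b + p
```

b=2, p=11
b >= -1 is True; p < 2 is False
→ r = p - 1 = 10

10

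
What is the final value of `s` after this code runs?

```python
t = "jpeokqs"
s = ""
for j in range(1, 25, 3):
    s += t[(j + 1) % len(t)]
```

'eqpkjose'

j=1: add t[2]='e' → 'e'
j=4: add t[5]='q' → 'eq'
j=7: add t[1]='p' → 'eqp'
j=10: add t[4]='k' → 'eqpk'
j=13: add t[0]='j' → 'eqpkj'
j=16: add t[3]='o' → 'eqpkjo'
j=19: add t[6]='s' → 'eqpkjos'
j=22: add t[2]='e' → 'eqpkjose'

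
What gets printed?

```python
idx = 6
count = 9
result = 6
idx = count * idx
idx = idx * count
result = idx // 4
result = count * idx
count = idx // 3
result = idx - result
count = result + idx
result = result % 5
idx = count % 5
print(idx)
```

idx = 9*6 = 54
idx = 54*9 = 486
result = 486//4 = 121
result = 9*486 = 4374
count = 486//3 = 162
result = 486-4374 = -3888
count = (-3888)+486 = -3402
result = (-3888)%5 = 2
idx = (-3402)%5 = 3

3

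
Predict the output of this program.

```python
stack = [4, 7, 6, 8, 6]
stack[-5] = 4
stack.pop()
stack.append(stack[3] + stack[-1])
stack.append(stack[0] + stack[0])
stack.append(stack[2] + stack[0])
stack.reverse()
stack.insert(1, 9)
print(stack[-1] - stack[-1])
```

stack[-5] = 4 → [4, 7, 6, 8, 6]
pop() removes 6 → [4, 7, 6, 8]
append stack[3]+stack[-1] = 8+8 = 16 → [4, 7, 6, 8, 16]
append stack[0]+stack[0] = 4+4 = 8 → [4, 7, 6, 8, 16, 8]
append stack[2]+stack[0] = 6+4 = 10 → [4, 7, 6, 8, 16, 8, 10]
reverse → [10, 8, 16, 8, 6, 7, 4]
insert 9 at 1 → [10, 9, 8, 16, 8, 6, 7, 4]
stack[-1]-stack[-1] = 4-4 = 0

0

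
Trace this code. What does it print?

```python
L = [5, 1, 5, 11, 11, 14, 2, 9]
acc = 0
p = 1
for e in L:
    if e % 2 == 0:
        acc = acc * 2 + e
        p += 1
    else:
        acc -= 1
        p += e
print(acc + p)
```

e=5: not even, acc = 0-1 = -1; p=6
e=1: not even, acc = (-1)-1 = -2; p=7
e=5: not even, acc = (-2)-1 = -3; p=12
e=11: not even, acc = (-3)-1 = -4; p=23
e=11: not even, acc = (-4)-1 = -5; p=34
e=14: even, acc = (-5)*2+14 = 4; p=35
e=2: even, acc = 4*2+2 = 10; p=36
e=9: not even, acc = 10-1 = 9; p=45
acc+p = 9+45 = 54

54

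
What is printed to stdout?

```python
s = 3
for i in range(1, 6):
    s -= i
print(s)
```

i=1: s = 3-1 = 2
i=2: s = 2-2 = 0
i=3: s = 0-3 = -3
i=4: s = (-3)-4 = -7
i=5: s = (-7)-5 = -12

-12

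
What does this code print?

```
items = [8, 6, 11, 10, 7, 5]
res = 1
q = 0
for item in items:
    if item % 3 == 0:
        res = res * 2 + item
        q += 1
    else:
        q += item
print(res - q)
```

item=8: not %3==0; q=8
item=6: %3==0, res = 1*2+6 = 8; q=9
item=11: not %3==0; q=20
item=10: not %3==0; q=30
item=7: not %3==0; q=37
item=5: not %3==0; q=42
res-q = 8-42 = -34

-34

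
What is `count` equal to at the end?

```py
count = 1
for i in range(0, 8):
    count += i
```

i=0: count = 1+0 = 1
i=1: count = 1+1 = 2
i=2: count = 2+2 = 4
i=3: count = 4+3 = 7
i=4: count = 7+4 = 11
i=5: count = 11+5 = 16
i=6: count = 16+6 = 22
i=7: count = 22+7 = 29

29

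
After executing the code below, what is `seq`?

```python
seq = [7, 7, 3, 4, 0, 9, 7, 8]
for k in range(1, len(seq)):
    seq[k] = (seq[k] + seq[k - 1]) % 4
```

[7, 2, 1, 1, 1, 2, 1, 1]

k=1: seq[1] = (7+7)%4 = 2 → [7, 2, 3, 4, 0, 9, 7, 8]
k=2: seq[2] = (3+2)%4 = 1 → [7, 2, 1, 4, 0, 9, 7, 8]
k=3: seq[3] = (4+1)%4 = 1 → [7, 2, 1, 1, 0, 9, 7, 8]
k=4: seq[4] = (0+1)%4 = 1 → [7, 2, 1, 1, 1, 9, 7, 8]
k=5: seq[5] = (9+1)%4 = 2 → [7, 2, 1, 1, 1, 2, 7, 8]
k=6: seq[6] = (7+2)%4 = 1 → [7, 2, 1, 1, 1, 2, 1, 8]
k=7: seq[7] = (8+1)%4 = 1 → [7, 2, 1, 1, 1, 2, 1, 1]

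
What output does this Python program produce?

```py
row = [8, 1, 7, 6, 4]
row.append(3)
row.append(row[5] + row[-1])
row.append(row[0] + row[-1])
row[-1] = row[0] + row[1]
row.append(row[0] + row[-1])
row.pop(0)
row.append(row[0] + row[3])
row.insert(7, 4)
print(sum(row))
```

62

append 3 → [8, 1, 7, 6, 4, 3]
append row[5]+row[-1] = 3+3 = 6 → [8, 1, 7, 6, 4, 3, 6]
append row[0]+row[-1] = 8+6 = 14 → [8, 1, 7, 6, 4, 3, 6, 14]
row[-1] = row[0]+row[1] = 8+1 = 9 → [8, 1, 7, 6, 4, 3, 6, 9]
append row[0]+row[-1] = 8+9 = 17 → [8, 1, 7, 6, 4, 3, 6, 9, 17]
pop(0) removes 8 → [1, 7, 6, 4, 3, 6, 9, 17]
append row[0]+row[3] = 1+4 = 5 → [1, 7, 6, 4, 3, 6, 9, 17, 5]
insert 4 at 7 → [1, 7, 6, 4, 3, 6, 9, 4, 17, 5]
sum = 62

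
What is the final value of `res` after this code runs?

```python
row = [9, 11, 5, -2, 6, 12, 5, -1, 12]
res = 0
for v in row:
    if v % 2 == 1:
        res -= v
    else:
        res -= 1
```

v=9: odd, res = 0-9 = -9
v=11: odd, res = (-9)-11 = -20
v=5: odd, res = (-20)-5 = -25
v=-2: not odd, res = (-25)-1 = -26
v=6: not odd, res = (-26)-1 = -27
v=12: not odd, res = (-27)-1 = -28
v=5: odd, res = (-28)-5 = -33
v=-1: odd, res = (-33)-(-1) = -32
v=12: not odd, res = (-32)-1 = -33

-33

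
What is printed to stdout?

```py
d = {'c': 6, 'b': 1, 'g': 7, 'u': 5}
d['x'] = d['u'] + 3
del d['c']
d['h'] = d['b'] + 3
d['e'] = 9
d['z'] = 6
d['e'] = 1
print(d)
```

d['x'] = d['u']+3 = 8 → {'c': 6, 'b': 1, 'g': 7, 'u': 5, 'x': 8}
del 'c' → {'b': 1, 'g': 7, 'u': 5, 'x': 8}
d['h'] = d['b']+3 = 4 → {'b': 1, 'g': 7, 'u': 5, 'x': 8, 'h': 4}
d['e'] = 9 → {'b': 1, 'g': 7, 'u': 5, 'x': 8, 'h': 4, 'e': 9}
d['z'] = 6 → {'b': 1, 'g': 7, 'u': 5, 'x': 8, 'h': 4, 'e': 9, 'z': 6}
d['e'] = 1 → {'b': 1, 'g': 7, 'u': 5, 'x': 8, 'h': 4, 'e': 1, 'z': 6}

{'b': 1, 'g': 7, 'u': 5, 'x': 8, 'h': 4, 'e': 1, 'z': 6}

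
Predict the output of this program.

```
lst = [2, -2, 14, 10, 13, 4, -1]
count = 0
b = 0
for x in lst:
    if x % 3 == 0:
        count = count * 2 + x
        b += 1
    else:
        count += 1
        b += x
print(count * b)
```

x=2: not %3==0, count = 0+1 = 1; b=2
x=-2: not %3==0, count = 1+1 = 2; b=0
x=14: not %3==0, count = 2+1 = 3; b=14
x=10: not %3==0, count = 3+1 = 4; b=24
x=13: not %3==0, count = 4+1 = 5; b=37
x=4: not %3==0, count = 5+1 = 6; b=41
x=-1: not %3==0, count = 6+1 = 7; b=40
count*b = 7*40 = 280

280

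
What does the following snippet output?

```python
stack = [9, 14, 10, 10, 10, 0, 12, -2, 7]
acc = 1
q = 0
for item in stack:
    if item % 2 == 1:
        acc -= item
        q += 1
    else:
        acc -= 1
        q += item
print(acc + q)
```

item=9: odd, acc = 1-9 = -8; q=1
item=14: not odd, acc = (-8)-1 = -9; q=15
item=10: not odd, acc = (-9)-1 = -10; q=25
item=10: not odd, acc = (-10)-1 = -11; q=35
item=10: not odd, acc = (-11)-1 = -12; q=45
item=0: not odd, acc = (-12)-1 = -13; q=45
item=12: not odd, acc = (-13)-1 = -14; q=57
item=-2: not odd, acc = (-14)-1 = -15; q=55
item=7: odd, acc = (-15)-7 = -22; q=56
acc+q = (-22)+56 = 34

34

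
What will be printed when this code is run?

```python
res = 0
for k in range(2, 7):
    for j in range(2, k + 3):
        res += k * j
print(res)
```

k=2,j=2: res = 0+4 = 4
k=2,j=3: res = 4+6 = 10
k=2,j=4: res = 10+8 = 18
k=3,j=2: res = 18+6 = 24
k=3,j=3: res = 24+9 = 33
k=3,j=4: res = 33+12 = 45
k=3,j=5: res = 45+15 = 60
k=4,j=2: res = 60+8 = 68
k=4,j=3: res = 68+12 = 80
k=4,j=4: res = 80+16 = 96
k=4,j=5: res = 96+20 = 116
k=4,j=6: res = 116+24 = 140
k=5,j=2: res = 140+10 = 150
k=5,j=3: res = 150+15 = 165
k=5,j=4: res = 165+20 = 185
k=5,j=5: res = 185+25 = 210
k=5,j=6: res = 210+30 = 240
k=5,j=7: res = 240+35 = 275
k=6,j=2: res = 275+12 = 287
k=6,j=3: res = 287+18 = 305
k=6,j=4: res = 305+24 = 329
k=6,j=5: res = 329+30 = 359
k=6,j=6: res = 359+36 = 395
k=6,j=7: res = 395+42 = 437
k=6,j=8: res = 437+48 = 485

485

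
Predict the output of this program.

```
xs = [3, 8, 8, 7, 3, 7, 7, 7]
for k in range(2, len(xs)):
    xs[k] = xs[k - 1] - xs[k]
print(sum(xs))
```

k=2: xs[2] = 8-8 = 0 → [3, 8, 0, 7, 3, 7, 7, 7]
k=3: xs[3] = 0-7 = -7 → [3, 8, 0, -7, 3, 7, 7, 7]
k=4: xs[4] = (-7)-3 = -10 → [3, 8, 0, -7, -10, 7, 7, 7]
k=5: xs[5] = (-10)-7 = -17 → [3, 8, 0, -7, -10, -17, 7, 7]
k=6: xs[6] = (-17)-7 = -24 → [3, 8, 0, -7, -10, -17, -24, 7]
k=7: xs[7] = (-24)-7 = -31 → [3, 8, 0, -7, -10, -17, -24, -31]
sum = -78

-78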